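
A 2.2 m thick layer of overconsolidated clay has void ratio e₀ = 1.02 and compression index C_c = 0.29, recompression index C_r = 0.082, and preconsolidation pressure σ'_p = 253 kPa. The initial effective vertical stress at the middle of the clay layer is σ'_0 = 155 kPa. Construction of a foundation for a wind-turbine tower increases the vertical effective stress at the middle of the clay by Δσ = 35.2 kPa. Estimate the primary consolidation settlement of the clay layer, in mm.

Final effective stress: σ'_f = 155 + 35.2 = 190.2 kPa.
σ'_f = 190.2 ≤ σ'_p = 253 kPa, so the clay remains overconsolidated and only the recompression index applies:
S_c = C_r·H/(1+e₀)·log₁₀(σ'_f/σ'_0) = 0.082×2.2/2.02×log₁₀(190.2/155)
    = 0.089306 × 0.088879 = 0.007937 m

S_c ≈ 7.94 mm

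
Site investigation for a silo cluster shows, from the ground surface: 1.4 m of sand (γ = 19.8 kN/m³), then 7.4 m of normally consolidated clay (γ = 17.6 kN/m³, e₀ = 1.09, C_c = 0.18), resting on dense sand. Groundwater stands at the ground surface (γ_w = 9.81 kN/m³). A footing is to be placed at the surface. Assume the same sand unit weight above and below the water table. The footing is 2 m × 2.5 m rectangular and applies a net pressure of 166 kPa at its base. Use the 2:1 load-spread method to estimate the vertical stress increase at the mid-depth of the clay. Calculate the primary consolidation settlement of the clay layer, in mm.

Mid-depth of clay below the ground surface: z = 1.4 + 7.4/2 = 5.1 m.
Total vertical stress at mid-clay: σ_v = 19.8×1.4 + 17.6×3.7 = 92.84 kPa.
Pore pressure: u = 9.81×(5.1 − 0) = 50.031 kPa.
Initial effective stress: σ'_0 = σ_v − u = 92.84 − 50.031 = 42.809 kPa.
Stress increase at mid-clay by the 2:1 spreading method:
Δσ = qBL/((B+z)(L+z)) = 166×2×2.5/((2+5.1)(2.5+5.1)) = 15.382 kPa
Final effective stress: σ'_f = σ'_0 + Δσ = 42.809 + 15.382 = 58.191 kPa.
Normally consolidated clay, so the full stress increment lies on the virgin compression line:
S_c = C_c·H/(1+e₀)·log₁₀(σ'_f/σ'_0) = 0.18×7.4/(1+1.09)×log₁₀(58.191/42.809)
    = 0.63732 × 0.13332 = 0.08497 m

S_c ≈ 85 mm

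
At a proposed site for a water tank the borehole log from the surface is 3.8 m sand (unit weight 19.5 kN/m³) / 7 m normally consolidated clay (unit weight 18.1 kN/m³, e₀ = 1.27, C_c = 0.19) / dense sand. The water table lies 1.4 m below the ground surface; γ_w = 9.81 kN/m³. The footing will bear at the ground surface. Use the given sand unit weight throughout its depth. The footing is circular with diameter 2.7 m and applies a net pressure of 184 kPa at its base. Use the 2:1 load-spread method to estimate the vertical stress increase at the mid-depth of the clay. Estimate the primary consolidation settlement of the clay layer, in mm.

S_c ≈ 39.6 mm

Mid-depth of clay below the ground surface: z = 3.8 + 7/2 = 7.3 m.
Total vertical stress at mid-clay: σ_v = 19.5×3.8 + 18.1×3.5 = 137.45 kPa.
Pore pressure: u = 9.81×(7.3 − 1.4) = 57.879 kPa.
Initial effective stress: σ'_0 = σ_v − u = 137.45 − 57.879 = 79.571 kPa.
Stress increase at mid-clay by the 2:1 spreading method:
Δσ ≈ qD²/(D+z)² = 184×2.7²/(2.7+7.3)² = 13.414 kPa
Final effective stress: σ'_f = σ'_0 + Δσ = 79.571 + 13.414 = 92.985 kPa.
Normally consolidated clay, so the full stress increment lies on the virgin compression line:
S_c = C_c·H/(1+e₀)·log₁₀(σ'_f/σ'_0) = 0.19×7/(1+1.27)×log₁₀(92.985/79.571)
    = 0.5859 × 0.067658 = 0.03964 m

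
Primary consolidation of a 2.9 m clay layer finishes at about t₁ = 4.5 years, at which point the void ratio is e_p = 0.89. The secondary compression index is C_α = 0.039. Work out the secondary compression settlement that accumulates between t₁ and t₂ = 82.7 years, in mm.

S_s ≈ 75.7 mm

Secondary compression: S_s = C_α·H/(1+e_p)·log₁₀(t₂/t₁)
S_s = 0.039×2.9/(1+0.89)×log₁₀(82.7/4.5)
    = 0.05984 × 1.264 = 0.07566 m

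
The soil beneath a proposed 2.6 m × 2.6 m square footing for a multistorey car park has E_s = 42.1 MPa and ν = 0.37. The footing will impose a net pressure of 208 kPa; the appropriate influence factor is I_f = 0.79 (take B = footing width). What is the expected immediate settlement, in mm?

Immediate (elastic) settlement: S_e = q·B·(1−ν²)/E_s · I_f.
E_s = 42.1 MPa = 42100 kPa.
S_e = 208 × 2.6 × (1 − 0.37²) / 42100 × 0.79
    = 208 × 2.6 × 0.8631 / 42100 × 0.79
    = 0.008759 m = 8.759 mm

S_e ≈ 8.76 mm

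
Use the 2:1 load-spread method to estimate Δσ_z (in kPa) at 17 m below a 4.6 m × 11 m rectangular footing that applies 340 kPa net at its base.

Δσ_z ≈ 28.4 kPa

By the 2:1 method the load spreads at 1 horizontal : 2 vertical, so at depth z the loaded area has grown by z in each plan dimension:
Δσ = qBL/((B+z)(L+z)) = 340×4.6×11/((4.6+17)(11+17)) = 28.446 kPa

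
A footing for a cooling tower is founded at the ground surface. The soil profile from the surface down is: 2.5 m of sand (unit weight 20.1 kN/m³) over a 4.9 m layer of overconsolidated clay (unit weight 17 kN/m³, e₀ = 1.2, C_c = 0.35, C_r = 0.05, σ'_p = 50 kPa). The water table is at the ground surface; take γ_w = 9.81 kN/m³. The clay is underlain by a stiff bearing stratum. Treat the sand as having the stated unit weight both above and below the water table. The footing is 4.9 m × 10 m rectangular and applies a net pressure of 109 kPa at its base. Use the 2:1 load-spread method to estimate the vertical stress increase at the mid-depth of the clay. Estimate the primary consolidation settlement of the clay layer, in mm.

S_c ≈ 164 mm

Mid-depth of clay below the ground surface: z = 2.5 + 4.9/2 = 4.95 m.
Total vertical stress at mid-clay: σ_v = 20.1×2.5 + 17×2.45 = 91.9 kPa.
Pore pressure: u = 9.81×(4.95 − 0) = 48.56 kPa.
Initial effective stress: σ'_0 = σ_v − u = 91.9 − 48.56 = 43.34 kPa.
Stress increase at mid-clay by the 2:1 spreading method:
Δσ = qBL/((B+z)(L+z)) = 109×4.9×10/((4.9+4.95)(10+4.95)) = 36.27 kPa
Final effective stress: σ'_f = 43.34 + 36.27 = 79.61 kPa.
σ'_f = 79.61 > σ'_p = 50 kPa, so the stress path crosses the preconsolidation pressure — recompression up to σ'_p, then virgin compression beyond:
S_c = H/(1+e₀)·[C_r·log₁₀(σ'_p/σ'_0) + C_c·log₁₀(σ'_f/σ'_p)]
    = 4.9/2.2 × [0.05×log₁₀(50/43.34) + 0.35×log₁₀(79.61/50)]
    = 2.2273 × [0.0031041 + 0.070699] = 0.1644 m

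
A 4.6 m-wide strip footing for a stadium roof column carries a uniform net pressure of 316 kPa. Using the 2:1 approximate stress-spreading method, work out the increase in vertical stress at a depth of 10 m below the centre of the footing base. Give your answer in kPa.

Δσ_z ≈ 99.6 kPa

By the 2:1 method the load spreads at 1 horizontal : 2 vertical, so at depth z the loaded area has grown by z in each plan dimension:
Δσ = qB/(B+z) = 316×4.6/(4.6+10) = 99.562 kPa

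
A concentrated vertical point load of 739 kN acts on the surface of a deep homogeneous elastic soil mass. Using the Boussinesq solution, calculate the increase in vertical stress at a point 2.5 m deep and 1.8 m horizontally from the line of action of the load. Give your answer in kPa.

Δσ_z ≈ 19.9 kPa

Boussinesq vertical stress below a point load on an elastic half-space:
Δσ_z = 3P/(2πz²) · [1 + (r/z)²]^(−5/2)
r/z = 1.8/2.5 = 0.72; [1+(r/z)²]^(−5/2) = 0.35199.
Δσ_z = 3×739/(2π×2.5²) × 0.35199 = 56.455 × 0.35199 = 19.87 kPa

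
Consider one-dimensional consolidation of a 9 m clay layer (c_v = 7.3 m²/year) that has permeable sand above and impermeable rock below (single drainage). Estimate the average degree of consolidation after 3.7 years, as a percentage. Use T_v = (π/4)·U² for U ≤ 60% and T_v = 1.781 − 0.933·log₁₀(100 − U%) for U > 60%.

Drainage path length: H_d = H = 9 m (single drainage).
T_v = c_v·t/H_d² = 7.3×3.7/9² = 0.33346.
T_v = 0.33346 corresponds to the U > 60% branch:
U = 1 − 10^((1.781 − T_v)/0.933)/100 = 0.644

U ≈ 64.4 %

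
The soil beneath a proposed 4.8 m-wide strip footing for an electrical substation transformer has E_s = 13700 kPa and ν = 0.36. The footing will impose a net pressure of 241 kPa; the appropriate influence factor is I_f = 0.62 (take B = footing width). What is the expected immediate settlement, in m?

Immediate (elastic) settlement: S_e = q·B·(1−ν²)/E_s · I_f.
S_e = 241 × 4.8 × (1 − 0.36²) / 13700 × 0.62
    = 241 × 4.8 × 0.8704 / 13700 × 0.62
    = 0.04557 m

S_e ≈ 0.0456 m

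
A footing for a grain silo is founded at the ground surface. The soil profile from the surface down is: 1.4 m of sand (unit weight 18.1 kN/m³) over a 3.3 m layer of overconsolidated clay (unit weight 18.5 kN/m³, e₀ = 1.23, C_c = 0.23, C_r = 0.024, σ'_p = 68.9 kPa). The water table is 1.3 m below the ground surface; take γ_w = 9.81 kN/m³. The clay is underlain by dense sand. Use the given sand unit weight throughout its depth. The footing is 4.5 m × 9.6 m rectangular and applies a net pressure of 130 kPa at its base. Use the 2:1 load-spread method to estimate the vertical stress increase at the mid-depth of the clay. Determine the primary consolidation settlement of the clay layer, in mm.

Mid-depth of clay below the ground surface: z = 1.4 + 3.3/2 = 3.05 m.
Total vertical stress at mid-clay: σ_v = 18.1×1.4 + 18.5×1.65 = 55.865 kPa.
Pore pressure: u = 9.81×(3.05 − 1.3) = 17.168 kPa.
Initial effective stress: σ'_0 = σ_v − u = 55.865 − 17.168 = 38.697 kPa.
Stress increase at mid-clay by the 2:1 spreading method:
Δσ = qBL/((B+z)(L+z)) = 130×4.5×9.6/((4.5+3.05)(9.6+3.05)) = 58.802 kPa
Final effective stress: σ'_f = 38.697 + 58.802 = 97.499 kPa.
σ'_f = 97.499 > σ'_p = 68.9 kPa, so the stress path crosses the preconsolidation pressure — recompression up to σ'_p, then virgin compression beyond:
S_c = H/(1+e₀)·[C_r·log₁₀(σ'_p/σ'_0) + C_c·log₁₀(σ'_f/σ'_p)]
    = 3.3/2.23 × [0.024×log₁₀(68.9/38.697) + 0.23×log₁₀(97.499/68.9)]
    = 1.4798 × [0.006013 + 0.03468] = 0.06022 m

S_c ≈ 60.2 mm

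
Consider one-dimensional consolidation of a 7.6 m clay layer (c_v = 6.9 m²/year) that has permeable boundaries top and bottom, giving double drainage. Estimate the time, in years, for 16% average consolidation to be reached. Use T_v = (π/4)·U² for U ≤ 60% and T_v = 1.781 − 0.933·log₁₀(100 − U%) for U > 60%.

t ≈ 0.0421 years

Drainage path length: H_d = H/2 = 3.8 m (double drainage).
U ≤ 60%: T_v = (π/4)·U² = (π/4)×0.16² = 0.020106.
t = T_v·H_d²/c_v = 0.020106×3.8²/6.9 = 0.04208 years.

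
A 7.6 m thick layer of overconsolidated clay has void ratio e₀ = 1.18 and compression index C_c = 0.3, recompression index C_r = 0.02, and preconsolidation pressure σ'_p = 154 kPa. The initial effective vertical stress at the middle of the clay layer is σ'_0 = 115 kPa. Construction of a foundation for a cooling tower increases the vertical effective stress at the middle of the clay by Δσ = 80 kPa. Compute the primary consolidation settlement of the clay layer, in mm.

S_c ≈ 116 mm

Final effective stress: σ'_f = 115 + 80 = 195 kPa.
σ'_f = 195 > σ'_p = 154 kPa, so the stress path crosses the preconsolidation pressure — recompression up to σ'_p, then virgin compression beyond:
S_c = H/(1+e₀)·[C_r·log₁₀(σ'_p/σ'_0) + C_c·log₁₀(σ'_f/σ'_p)]
    = 7.6/2.18 × [0.02×log₁₀(154/115) + 0.3×log₁₀(195/154)]
    = 3.4862 × [0.0025365 + 0.030754] = 0.1161 m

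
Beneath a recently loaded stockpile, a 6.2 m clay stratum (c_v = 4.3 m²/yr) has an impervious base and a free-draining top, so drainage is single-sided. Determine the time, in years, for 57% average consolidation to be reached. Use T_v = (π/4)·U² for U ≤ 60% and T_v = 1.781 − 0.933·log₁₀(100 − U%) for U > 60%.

t ≈ 2.28 years

Drainage path length: H_d = H = 6.2 m (single drainage).
U ≤ 60%: T_v = (π/4)·U² = (π/4)×0.57² = 0.25518.
t = T_v·H_d²/c_v = 0.25518×6.2²/4.3 = 2.281 years.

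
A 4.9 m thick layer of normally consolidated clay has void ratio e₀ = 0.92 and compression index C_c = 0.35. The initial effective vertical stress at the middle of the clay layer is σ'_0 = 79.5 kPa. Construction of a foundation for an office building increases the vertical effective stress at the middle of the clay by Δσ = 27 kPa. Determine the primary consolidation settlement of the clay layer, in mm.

Final effective stress: σ'_f = σ'_0 + Δσ = 79.5 + 27 = 106.5 kPa.
Normally consolidated clay, so the full stress increment lies on the virgin compression line:
S_c = C_c·H/(1+e₀)·log₁₀(σ'_f/σ'_0) = 0.35×4.9/(1+0.92)×log₁₀(106.5/79.5)
    = 0.89323 × 0.12698 = 0.1134 m

S_c ≈ 113 mm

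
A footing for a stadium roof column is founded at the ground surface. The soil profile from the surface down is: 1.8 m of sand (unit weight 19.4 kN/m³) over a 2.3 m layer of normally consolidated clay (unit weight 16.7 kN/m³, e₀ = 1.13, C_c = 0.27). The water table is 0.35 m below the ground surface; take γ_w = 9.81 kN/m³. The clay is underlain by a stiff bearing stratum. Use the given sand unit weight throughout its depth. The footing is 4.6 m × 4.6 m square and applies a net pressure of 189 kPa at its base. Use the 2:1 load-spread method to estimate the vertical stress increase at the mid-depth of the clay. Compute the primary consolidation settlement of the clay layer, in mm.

Mid-depth of clay below the ground surface: z = 1.8 + 2.3/2 = 2.95 m.
Total vertical stress at mid-clay: σ_v = 19.4×1.8 + 16.7×1.15 = 54.125 kPa.
Pore pressure: u = 9.81×(2.95 − 0.35) = 25.506 kPa.
Initial effective stress: σ'_0 = σ_v − u = 54.125 − 25.506 = 28.619 kPa.
Stress increase at mid-clay by the 2:1 spreading method:
Δσ = qBL/((B+z)(L+z)) = 189×4.6×4.6/((4.6+2.95)(4.6+2.95)) = 70.159 kPa
Final effective stress: σ'_f = σ'_0 + Δσ = 28.619 + 70.159 = 98.778 kPa.
Normally consolidated clay, so the full stress increment lies on the virgin compression line:
S_c = C_c·H/(1+e₀)·log₁₀(σ'_f/σ'_0) = 0.27×2.3/(1+1.13)×log₁₀(98.778/28.619)
    = 0.29155 × 0.53801 = 0.1569 m

S_c ≈ 157 mm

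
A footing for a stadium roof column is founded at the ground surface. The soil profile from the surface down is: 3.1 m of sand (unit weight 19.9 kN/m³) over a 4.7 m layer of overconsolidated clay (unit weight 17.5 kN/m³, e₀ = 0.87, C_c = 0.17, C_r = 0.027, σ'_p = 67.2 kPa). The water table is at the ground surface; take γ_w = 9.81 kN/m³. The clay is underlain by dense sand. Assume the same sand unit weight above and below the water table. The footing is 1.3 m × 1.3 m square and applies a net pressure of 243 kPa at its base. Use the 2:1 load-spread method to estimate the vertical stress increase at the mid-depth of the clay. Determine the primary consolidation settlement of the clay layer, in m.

S_c ≈ 0.00494 m

Mid-depth of clay below the ground surface: z = 3.1 + 4.7/2 = 5.45 m.
Total vertical stress at mid-clay: σ_v = 19.9×3.1 + 17.5×2.35 = 102.81 kPa.
Pore pressure: u = 9.81×(5.45 − 0) = 53.465 kPa.
Initial effective stress: σ'_0 = σ_v − u = 102.81 − 53.465 = 49.345 kPa.
Stress increase at mid-clay by the 2:1 spreading method:
Δσ = qBL/((B+z)(L+z)) = 243×1.3×1.3/((1.3+5.45)(1.3+5.45)) = 9.0133 kPa
Final effective stress: σ'_f = 49.345 + 9.0133 = 58.358 kPa.
σ'_f = 58.358 ≤ σ'_p = 67.2 kPa, so the clay remains overconsolidated and only the recompression index applies:
S_c = C_r·H/(1+e₀)·log₁₀(σ'_f/σ'_0) = 0.027×4.7/1.87×log₁₀(58.358/49.345)
    = 0.067862 × 0.072857 = 0.004944 m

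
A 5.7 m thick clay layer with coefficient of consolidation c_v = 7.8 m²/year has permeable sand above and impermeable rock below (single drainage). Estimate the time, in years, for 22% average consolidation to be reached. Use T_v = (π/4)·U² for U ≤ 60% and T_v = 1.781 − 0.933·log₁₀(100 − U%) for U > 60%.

t ≈ 0.158 years

Drainage path length: H_d = H = 5.7 m (single drainage).
U ≤ 60%: T_v = (π/4)·U² = (π/4)×0.22² = 0.038013.
t = T_v·H_d²/c_v = 0.038013×5.7²/7.8 = 0.1583 years.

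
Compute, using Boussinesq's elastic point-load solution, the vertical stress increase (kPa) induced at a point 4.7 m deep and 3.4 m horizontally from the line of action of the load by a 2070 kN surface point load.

Boussinesq vertical stress below a point load on an elastic half-space:
Δσ_z = 3P/(2πz²) · [1 + (r/z)²]^(−5/2)
r/z = 3.4/4.7 = 0.7234; [1+(r/z)²]^(−5/2) = 0.34916.
Δσ_z = 3×2070/(2π×4.7²) × 0.34916 = 44.742 × 0.34916 = 15.62 kPa

Δσ_z ≈ 15.6 kPa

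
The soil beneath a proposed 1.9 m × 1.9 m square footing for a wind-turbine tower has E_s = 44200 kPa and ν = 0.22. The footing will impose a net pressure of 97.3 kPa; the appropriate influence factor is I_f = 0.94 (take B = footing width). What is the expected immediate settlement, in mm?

S_e ≈ 3.74 mm

Immediate (elastic) settlement: S_e = q·B·(1−ν²)/E_s · I_f.
S_e = 97.3 × 1.9 × (1 − 0.22²) / 44200 × 0.94
    = 97.3 × 1.9 × 0.9516 / 44200 × 0.94
    = 0.003741 m = 3.741 mm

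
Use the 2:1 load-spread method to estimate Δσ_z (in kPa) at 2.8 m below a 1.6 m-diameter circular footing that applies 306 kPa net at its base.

Δσ_z ≈ 40.5 kPa

By the 2:1 method the load spreads at 1 horizontal : 2 vertical, so at depth z the loaded area has grown by z in each plan dimension:
Δσ ≈ qD²/(D+z)² = 306×1.6²/(1.6+2.8)² = 40.463 kPa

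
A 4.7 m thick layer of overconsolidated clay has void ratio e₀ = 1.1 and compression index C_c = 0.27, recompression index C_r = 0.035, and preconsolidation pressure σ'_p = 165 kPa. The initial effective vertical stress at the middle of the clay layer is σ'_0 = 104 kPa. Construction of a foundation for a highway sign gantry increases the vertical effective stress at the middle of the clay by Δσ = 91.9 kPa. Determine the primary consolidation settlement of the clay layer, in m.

S_c ≈ 0.0608 m

Final effective stress: σ'_f = 104 + 91.9 = 195.9 kPa.
σ'_f = 195.9 > σ'_p = 165 kPa, so the stress path crosses the preconsolidation pressure — recompression up to σ'_p, then virgin compression beyond:
S_c = H/(1+e₀)·[C_r·log₁₀(σ'_p/σ'_0) + C_c·log₁₀(σ'_f/σ'_p)]
    = 4.7/2.1 × [0.035×log₁₀(165/104) + 0.27×log₁₀(195.9/165)]
    = 2.2381 × [0.0070158 + 0.020129] = 0.06075 m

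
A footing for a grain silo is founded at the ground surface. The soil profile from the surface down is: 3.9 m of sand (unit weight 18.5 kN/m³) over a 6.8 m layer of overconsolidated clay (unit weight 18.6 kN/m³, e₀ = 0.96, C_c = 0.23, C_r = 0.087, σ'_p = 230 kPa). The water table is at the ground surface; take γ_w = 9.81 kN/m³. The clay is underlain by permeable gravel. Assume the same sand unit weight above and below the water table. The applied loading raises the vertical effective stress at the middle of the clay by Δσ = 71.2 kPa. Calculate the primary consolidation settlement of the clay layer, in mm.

Mid-depth of clay below the ground surface: z = 3.9 + 6.8/2 = 7.3 m.
Total vertical stress at mid-clay: σ_v = 18.5×3.9 + 18.6×3.4 = 135.39 kPa.
Pore pressure: u = 9.81×(7.3 − 0) = 71.613 kPa.
Initial effective stress: σ'_0 = σ_v − u = 135.39 − 71.613 = 63.777 kPa.
Final effective stress: σ'_f = 63.777 + 71.2 = 134.98 kPa.
σ'_f = 134.98 ≤ σ'_p = 230 kPa, so the clay remains overconsolidated and only the recompression index applies:
S_c = C_r·H/(1+e₀)·log₁₀(σ'_f/σ'_0) = 0.087×6.8/1.96×log₁₀(134.98/63.777)
    = 0.30184 × 0.32561 = 0.09828 m

S_c ≈ 98.3 mm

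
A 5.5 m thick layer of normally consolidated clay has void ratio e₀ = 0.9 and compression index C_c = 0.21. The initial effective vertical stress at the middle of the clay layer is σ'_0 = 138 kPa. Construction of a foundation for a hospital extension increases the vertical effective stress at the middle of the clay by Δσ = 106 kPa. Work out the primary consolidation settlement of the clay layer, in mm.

Final effective stress: σ'_f = σ'_0 + Δσ = 138 + 106 = 244 kPa.
Normally consolidated clay, so the full stress increment lies on the virgin compression line:
S_c = C_c·H/(1+e₀)·log₁₀(σ'_f/σ'_0) = 0.21×5.5/(1+0.9)×log₁₀(244/138)
    = 0.60789 × 0.24751 = 0.1505 m

S_c ≈ 150 mm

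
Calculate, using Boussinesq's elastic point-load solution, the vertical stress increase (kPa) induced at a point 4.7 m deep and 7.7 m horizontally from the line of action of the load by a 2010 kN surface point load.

Boussinesq vertical stress below a point load on an elastic half-space:
Δσ_z = 3P/(2πz²) · [1 + (r/z)²]^(−5/2)
r/z = 7.7/4.7 = 1.6383; [1+(r/z)²]^(−5/2) = 0.038388.
Δσ_z = 3×2010/(2π×4.7²) × 0.038388 = 43.445 × 0.038388 = 1.668 kPa

Δσ_z ≈ 1.67 kPa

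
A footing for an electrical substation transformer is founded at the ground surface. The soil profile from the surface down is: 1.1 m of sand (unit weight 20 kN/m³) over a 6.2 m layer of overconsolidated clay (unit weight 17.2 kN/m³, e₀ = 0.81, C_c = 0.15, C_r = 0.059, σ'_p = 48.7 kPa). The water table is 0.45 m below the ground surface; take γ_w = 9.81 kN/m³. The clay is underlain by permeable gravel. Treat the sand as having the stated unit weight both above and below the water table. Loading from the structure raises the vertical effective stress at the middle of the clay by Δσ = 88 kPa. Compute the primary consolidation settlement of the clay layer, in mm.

S_c ≈ 234 mm

Mid-depth of clay below the ground surface: z = 1.1 + 6.2/2 = 4.2 m.
Total vertical stress at mid-clay: σ_v = 20×1.1 + 17.2×3.1 = 75.32 kPa.
Pore pressure: u = 9.81×(4.2 − 0.45) = 36.788 kPa.
Initial effective stress: σ'_0 = σ_v − u = 75.32 − 36.788 = 38.532 kPa.
Final effective stress: σ'_f = 38.532 + 88 = 126.53 kPa.
σ'_f = 126.53 > σ'_p = 48.7 kPa, so the stress path crosses the preconsolidation pressure — recompression up to σ'_p, then virgin compression beyond:
S_c = H/(1+e₀)·[C_r·log₁₀(σ'_p/σ'_0) + C_c·log₁₀(σ'_f/σ'_p)]
    = 6.2/1.81 × [0.059×log₁₀(48.7/38.532) + 0.15×log₁₀(126.53/48.7)]
    = 3.4254 × [0.0060007 + 0.0622] = 0.2336 m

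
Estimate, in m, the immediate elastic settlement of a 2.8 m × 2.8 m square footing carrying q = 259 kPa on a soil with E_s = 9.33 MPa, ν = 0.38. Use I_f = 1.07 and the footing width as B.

Immediate (elastic) settlement: S_e = q·B·(1−ν²)/E_s · I_f.
E_s = 9.33 MPa = 9330 kPa.
S_e = 259 × 2.8 × (1 − 0.38²) / 9330 × 1.07
    = 259 × 2.8 × 0.8556 / 9330 × 1.07
    = 0.07116 m

S_e ≈ 0.0712 m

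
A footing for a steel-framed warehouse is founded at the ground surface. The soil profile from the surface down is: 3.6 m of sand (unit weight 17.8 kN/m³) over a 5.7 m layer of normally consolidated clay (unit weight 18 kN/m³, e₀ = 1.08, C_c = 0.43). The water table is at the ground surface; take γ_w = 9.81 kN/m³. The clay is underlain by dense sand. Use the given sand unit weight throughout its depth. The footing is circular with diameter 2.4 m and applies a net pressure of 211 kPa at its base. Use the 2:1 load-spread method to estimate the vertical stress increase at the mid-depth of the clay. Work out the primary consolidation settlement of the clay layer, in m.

S_c ≈ 0.133 m

Mid-depth of clay below the ground surface: z = 3.6 + 5.7/2 = 6.45 m.
Total vertical stress at mid-clay: σ_v = 17.8×3.6 + 18×2.85 = 115.38 kPa.
Pore pressure: u = 9.81×(6.45 − 0) = 63.275 kPa.
Initial effective stress: σ'_0 = σ_v − u = 115.38 − 63.275 = 52.105 kPa.
Stress increase at mid-clay by the 2:1 spreading method:
Δσ ≈ qD²/(D+z)² = 211×2.4²/(2.4+6.45)² = 15.517 kPa
Final effective stress: σ'_f = σ'_0 + Δσ = 52.105 + 15.517 = 67.622 kPa.
Normally consolidated clay, so the full stress increment lies on the virgin compression line:
S_c = C_c·H/(1+e₀)·log₁₀(σ'_f/σ'_0) = 0.43×5.7/(1+1.08)×log₁₀(67.622/52.105)
    = 1.1784 × 0.11321 = 0.1334 m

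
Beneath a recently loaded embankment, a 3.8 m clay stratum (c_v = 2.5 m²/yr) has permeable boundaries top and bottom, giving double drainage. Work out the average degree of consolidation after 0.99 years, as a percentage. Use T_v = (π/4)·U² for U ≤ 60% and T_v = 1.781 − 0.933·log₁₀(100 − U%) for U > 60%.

U ≈ 85.1 %

Drainage path length: H_d = H/2 = 1.9 m (double drainage).
T_v = c_v·t/H_d² = 2.5×0.99/1.9² = 0.6856.
T_v = 0.6856 corresponds to the U > 60% branch:
U = 1 − 10^((1.781 − T_v)/0.933)/100 = 0.8507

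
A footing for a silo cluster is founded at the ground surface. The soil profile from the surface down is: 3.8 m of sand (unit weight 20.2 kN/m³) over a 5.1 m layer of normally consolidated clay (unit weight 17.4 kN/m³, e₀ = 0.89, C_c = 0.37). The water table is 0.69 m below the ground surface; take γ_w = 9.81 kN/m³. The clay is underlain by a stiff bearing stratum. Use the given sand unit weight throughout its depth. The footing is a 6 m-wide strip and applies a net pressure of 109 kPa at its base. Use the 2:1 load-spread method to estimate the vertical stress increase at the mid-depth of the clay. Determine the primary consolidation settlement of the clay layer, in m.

S_c ≈ 0.257 m

Mid-depth of clay below the ground surface: z = 3.8 + 5.1/2 = 6.35 m.
Total vertical stress at mid-clay: σ_v = 20.2×3.8 + 17.4×2.55 = 121.13 kPa.
Pore pressure: u = 9.81×(6.35 − 0.69) = 55.525 kPa.
Initial effective stress: σ'_0 = σ_v − u = 121.13 − 55.525 = 65.605 kPa.
Stress increase at mid-clay by the 2:1 spreading method:
Δσ = qB/(B+z) = 109×6/(6+6.35) = 52.955 kPa
Final effective stress: σ'_f = σ'_0 + Δσ = 65.605 + 52.955 = 118.56 kPa.
Normally consolidated clay, so the full stress increment lies on the virgin compression line:
S_c = C_c·H/(1+e₀)·log₁₀(σ'_f/σ'_0) = 0.37×5.1/(1+0.89)×log₁₀(118.56/65.605)
    = 0.99841 × 0.257 = 0.2566 m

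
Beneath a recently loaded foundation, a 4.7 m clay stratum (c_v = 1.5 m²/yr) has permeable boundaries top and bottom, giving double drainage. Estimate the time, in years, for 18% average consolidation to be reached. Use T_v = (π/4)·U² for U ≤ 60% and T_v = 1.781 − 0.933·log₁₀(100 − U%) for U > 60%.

Drainage path length: H_d = H/2 = 2.35 m (double drainage).
U ≤ 60%: T_v = (π/4)·U² = (π/4)×0.18² = 0.025447.
t = T_v·H_d²/c_v = 0.025447×2.35²/1.5 = 0.09369 years.

t ≈ 0.0937 years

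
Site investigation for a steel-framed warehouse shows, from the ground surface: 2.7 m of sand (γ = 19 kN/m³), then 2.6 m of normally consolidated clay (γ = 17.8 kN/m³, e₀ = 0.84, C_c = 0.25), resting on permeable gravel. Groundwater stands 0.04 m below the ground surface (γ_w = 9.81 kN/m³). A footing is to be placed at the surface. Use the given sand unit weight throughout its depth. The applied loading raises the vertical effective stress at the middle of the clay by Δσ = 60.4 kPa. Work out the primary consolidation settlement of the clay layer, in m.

S_c ≈ 0.152 m

Mid-depth of clay below the ground surface: z = 2.7 + 2.6/2 = 4 m.
Total vertical stress at mid-clay: σ_v = 19×2.7 + 17.8×1.3 = 74.44 kPa.
Pore pressure: u = 9.81×(4 − 0.04) = 38.848 kPa.
Initial effective stress: σ'_0 = σ_v − u = 74.44 − 38.848 = 35.592 kPa.
Final effective stress: σ'_f = σ'_0 + Δσ = 35.592 + 60.4 = 95.992 kPa.
Normally consolidated clay, so the full stress increment lies on the virgin compression line:
S_c = C_c·H/(1+e₀)·log₁₀(σ'_f/σ'_0) = 0.25×2.6/(1+0.84)×log₁₀(95.992/35.592)
    = 0.35326 × 0.43088 = 0.1522 m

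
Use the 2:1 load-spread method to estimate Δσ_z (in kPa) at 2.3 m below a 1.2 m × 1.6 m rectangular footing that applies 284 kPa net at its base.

By the 2:1 method the load spreads at 1 horizontal : 2 vertical, so at depth z the loaded area has grown by z in each plan dimension:
Δσ = qBL/((B+z)(L+z)) = 284×1.2×1.6/((1.2+2.3)(1.6+2.3)) = 39.947 kPa

Δσ_z ≈ 39.9 kPa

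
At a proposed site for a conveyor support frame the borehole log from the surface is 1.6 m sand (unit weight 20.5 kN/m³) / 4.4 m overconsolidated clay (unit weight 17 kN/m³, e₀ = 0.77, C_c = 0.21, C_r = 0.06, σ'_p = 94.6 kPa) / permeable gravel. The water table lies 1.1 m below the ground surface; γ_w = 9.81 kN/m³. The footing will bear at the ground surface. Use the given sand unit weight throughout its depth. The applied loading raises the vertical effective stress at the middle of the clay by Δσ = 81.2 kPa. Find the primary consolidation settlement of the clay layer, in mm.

Mid-depth of clay below the ground surface: z = 1.6 + 4.4/2 = 3.8 m.
Total vertical stress at mid-clay: σ_v = 20.5×1.6 + 17×2.2 = 70.2 kPa.
Pore pressure: u = 9.81×(3.8 − 1.1) = 26.487 kPa.
Initial effective stress: σ'_0 = σ_v − u = 70.2 − 26.487 = 43.713 kPa.
Final effective stress: σ'_f = 43.713 + 81.2 = 124.91 kPa.
σ'_f = 124.91 > σ'_p = 94.6 kPa, so the stress path crosses the preconsolidation pressure — recompression up to σ'_p, then virgin compression beyond:
S_c = H/(1+e₀)·[C_r·log₁₀(σ'_p/σ'_0) + C_c·log₁₀(σ'_f/σ'_p)]
    = 4.4/1.77 × [0.06×log₁₀(94.6/43.713) + 0.21×log₁₀(124.91/94.6)]
    = 2.4859 × [0.020117 + 0.025348] = 0.113 m

S_c ≈ 113 mm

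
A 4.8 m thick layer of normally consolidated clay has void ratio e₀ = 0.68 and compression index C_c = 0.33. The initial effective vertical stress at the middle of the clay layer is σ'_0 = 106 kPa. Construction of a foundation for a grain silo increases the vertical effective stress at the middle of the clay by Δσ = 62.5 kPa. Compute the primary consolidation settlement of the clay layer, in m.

S_c ≈ 0.19 m

Final effective stress: σ'_f = σ'_0 + Δσ = 106 + 62.5 = 168.5 kPa.
Normally consolidated clay, so the full stress increment lies on the virgin compression line:
S_c = C_c·H/(1+e₀)·log₁₀(σ'_f/σ'_0) = 0.33×4.8/(1+0.68)×log₁₀(168.5/106)
    = 0.94286 × 0.20129 = 0.1898 m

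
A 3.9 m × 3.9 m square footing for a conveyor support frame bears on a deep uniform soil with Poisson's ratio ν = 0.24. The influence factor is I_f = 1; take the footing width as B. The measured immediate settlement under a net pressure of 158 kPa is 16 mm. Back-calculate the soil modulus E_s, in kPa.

E_s ≈ 36300 kPa

S_e = q·B·(1−ν²)/E_s · I_f  ⇒  E_s = q·B·(1−ν²)·I_f / S_e.
E_s = 158 × 3.9 × 0.9424 × 1 / 0.016 = 36290 kPa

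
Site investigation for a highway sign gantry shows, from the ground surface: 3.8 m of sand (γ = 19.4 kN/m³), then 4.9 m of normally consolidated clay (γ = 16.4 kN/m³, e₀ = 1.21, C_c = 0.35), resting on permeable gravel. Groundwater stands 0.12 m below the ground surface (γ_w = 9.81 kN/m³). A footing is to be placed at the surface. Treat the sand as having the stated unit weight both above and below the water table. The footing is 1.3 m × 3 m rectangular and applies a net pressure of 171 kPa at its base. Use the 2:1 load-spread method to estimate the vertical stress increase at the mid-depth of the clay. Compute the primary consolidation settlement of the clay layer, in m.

Mid-depth of clay below the ground surface: z = 3.8 + 4.9/2 = 6.25 m.
Total vertical stress at mid-clay: σ_v = 19.4×3.8 + 16.4×2.45 = 113.9 kPa.
Pore pressure: u = 9.81×(6.25 − 0.12) = 60.135 kPa.
Initial effective stress: σ'_0 = σ_v − u = 113.9 − 60.135 = 53.765 kPa.
Stress increase at mid-clay by the 2:1 spreading method:
Δσ = qBL/((B+z)(L+z)) = 171×1.3×3/((1.3+6.25)(3+6.25)) = 9.5493 kPa
Final effective stress: σ'_f = σ'_0 + Δσ = 53.765 + 9.5493 = 63.314 kPa.
Normally consolidated clay, so the full stress increment lies on the virgin compression line:
S_c = C_c·H/(1+e₀)·log₁₀(σ'_f/σ'_0) = 0.35×4.9/(1+1.21)×log₁₀(63.314/53.765)
    = 0.77602 × 0.071 = 0.0551 m

S_c ≈ 0.0551 m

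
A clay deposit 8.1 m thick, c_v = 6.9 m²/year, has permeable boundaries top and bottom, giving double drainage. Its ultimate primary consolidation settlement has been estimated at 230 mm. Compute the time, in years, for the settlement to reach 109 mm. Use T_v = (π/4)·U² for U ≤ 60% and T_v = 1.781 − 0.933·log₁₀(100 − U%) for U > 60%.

Drainage path length: H_d = H/2 = 4.05 m (double drainage).
U = S(t)/S_ult = 109/230 = 0.4739.
U ≤ 60%: T_v = (π/4)·U² = (π/4)×0.47391² = 0.1764.
t = T_v·H_d²/c_v = 0.1764×4.05²/6.9 = 0.4193 years.

t ≈ 0.419 years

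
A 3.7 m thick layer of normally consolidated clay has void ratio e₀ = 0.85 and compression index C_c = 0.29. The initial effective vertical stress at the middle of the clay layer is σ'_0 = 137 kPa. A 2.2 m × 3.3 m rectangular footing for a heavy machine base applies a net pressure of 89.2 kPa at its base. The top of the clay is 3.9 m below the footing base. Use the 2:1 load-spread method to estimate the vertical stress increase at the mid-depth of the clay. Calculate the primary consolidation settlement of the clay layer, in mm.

Mid-depth of clay below the footing base: z = 3.9 + 3.7/2 = 5.75 m.
Stress increase at mid-clay by the 2:1 spreading method:
Δσ = qBL/((B+z)(L+z)) = 89.2×2.2×3.3/((2.2+5.75)(3.3+5.75)) = 9.0009 kPa
Final effective stress: σ'_f = σ'_0 + Δσ = 137 + 9.0009 = 146 kPa.
Normally consolidated clay, so the full stress increment lies on the virgin compression line:
S_c = C_c·H/(1+e₀)·log₁₀(σ'_f/σ'_0) = 0.29×3.7/(1+0.85)×log₁₀(146/137)
    = 0.58 × 0.027632 = 0.01603 m

S_c ≈ 16 mm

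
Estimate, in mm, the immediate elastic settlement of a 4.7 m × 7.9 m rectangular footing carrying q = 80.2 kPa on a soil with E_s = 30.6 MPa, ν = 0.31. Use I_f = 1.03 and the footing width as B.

S_e ≈ 11.5 mm

Immediate (elastic) settlement: S_e = q·B·(1−ν²)/E_s · I_f.
E_s = 30.6 MPa = 30600 kPa.
S_e = 80.2 × 4.7 × (1 − 0.31²) / 30600 × 1.03
    = 80.2 × 4.7 × 0.9039 / 30600 × 1.03
    = 0.01147 m = 11.47 mm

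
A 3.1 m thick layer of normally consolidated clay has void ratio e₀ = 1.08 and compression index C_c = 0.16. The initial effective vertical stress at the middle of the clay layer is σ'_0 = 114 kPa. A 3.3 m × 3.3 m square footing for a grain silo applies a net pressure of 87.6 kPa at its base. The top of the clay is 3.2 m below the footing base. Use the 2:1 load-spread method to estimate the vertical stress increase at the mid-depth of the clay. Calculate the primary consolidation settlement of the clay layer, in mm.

Mid-depth of clay below the footing base: z = 3.2 + 3.1/2 = 4.75 m.
Stress increase at mid-clay by the 2:1 spreading method:
Δσ = qBL/((B+z)(L+z)) = 87.6×3.3×3.3/((3.3+4.75)(3.3+4.75)) = 14.721 kPa
Final effective stress: σ'_f = σ'_0 + Δσ = 114 + 14.721 = 128.72 kPa.
Normally consolidated clay, so the full stress increment lies on the virgin compression line:
S_c = C_c·H/(1+e₀)·log₁₀(σ'_f/σ'_0) = 0.16×3.1/(1+1.08)×log₁₀(128.72/114)
    = 0.23846 × 0.052741 = 0.01258 m

S_c ≈ 12.6 mm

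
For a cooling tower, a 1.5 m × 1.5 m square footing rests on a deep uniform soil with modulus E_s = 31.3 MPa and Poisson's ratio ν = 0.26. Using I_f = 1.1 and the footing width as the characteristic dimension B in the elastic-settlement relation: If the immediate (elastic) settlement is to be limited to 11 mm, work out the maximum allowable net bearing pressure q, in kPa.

E_s = 31.3 MPa = 31300 kPa.
S_e = q·B·(1−ν²)/E_s · I_f  ⇒  q = S_e·E_s / (B·(1−ν²)·I_f).
q = 0.011 × 31300 / (1.5 × 0.9324 × 1.1) = 223.8 kPa

q ≈ 224 kPa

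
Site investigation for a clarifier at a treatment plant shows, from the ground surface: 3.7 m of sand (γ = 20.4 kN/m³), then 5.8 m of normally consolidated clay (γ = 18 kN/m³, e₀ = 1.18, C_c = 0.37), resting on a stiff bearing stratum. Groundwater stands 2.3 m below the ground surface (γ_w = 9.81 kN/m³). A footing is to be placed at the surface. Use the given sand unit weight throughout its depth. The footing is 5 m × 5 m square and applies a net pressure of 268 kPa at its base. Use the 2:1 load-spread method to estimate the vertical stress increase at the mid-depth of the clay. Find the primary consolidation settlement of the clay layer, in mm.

S_c ≈ 196 mm

Mid-depth of clay below the ground surface: z = 3.7 + 5.8/2 = 6.6 m.
Total vertical stress at mid-clay: σ_v = 20.4×3.7 + 18×2.9 = 127.68 kPa.
Pore pressure: u = 9.81×(6.6 − 2.3) = 42.183 kPa.
Initial effective stress: σ'_0 = σ_v − u = 127.68 − 42.183 = 85.497 kPa.
Stress increase at mid-clay by the 2:1 spreading method:
Δσ = qBL/((B+z)(L+z)) = 268×5×5/((5+6.6)(5+6.6)) = 49.792 kPa
Final effective stress: σ'_f = σ'_0 + Δσ = 85.497 + 49.792 = 135.29 kPa.
Normally consolidated clay, so the full stress increment lies on the virgin compression line:
S_c = C_c·H/(1+e₀)·log₁₀(σ'_f/σ'_0) = 0.37×5.8/(1+1.18)×log₁₀(135.29/85.497)
    = 0.9844 × 0.19931 = 0.1962 m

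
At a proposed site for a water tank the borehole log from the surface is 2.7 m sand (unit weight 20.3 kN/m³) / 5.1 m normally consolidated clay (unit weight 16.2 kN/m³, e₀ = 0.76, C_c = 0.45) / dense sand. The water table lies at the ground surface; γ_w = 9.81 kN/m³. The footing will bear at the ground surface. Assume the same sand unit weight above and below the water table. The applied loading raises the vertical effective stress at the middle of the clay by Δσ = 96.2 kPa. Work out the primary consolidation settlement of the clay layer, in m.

Mid-depth of clay below the ground surface: z = 2.7 + 5.1/2 = 5.25 m.
Total vertical stress at mid-clay: σ_v = 20.3×2.7 + 16.2×2.55 = 96.12 kPa.
Pore pressure: u = 9.81×(5.25 − 0) = 51.503 kPa.
Initial effective stress: σ'_0 = σ_v − u = 96.12 − 51.503 = 44.617 kPa.
Final effective stress: σ'_f = σ'_0 + Δσ = 44.617 + 96.2 = 140.82 kPa.
Normally consolidated clay, so the full stress increment lies on the virgin compression line:
S_c = C_c·H/(1+e₀)·log₁₀(σ'_f/σ'_0) = 0.45×5.1/(1+0.76)×log₁₀(140.82/44.617)
    = 1.304 × 0.49916 = 0.6509 m

S_c ≈ 0.651 m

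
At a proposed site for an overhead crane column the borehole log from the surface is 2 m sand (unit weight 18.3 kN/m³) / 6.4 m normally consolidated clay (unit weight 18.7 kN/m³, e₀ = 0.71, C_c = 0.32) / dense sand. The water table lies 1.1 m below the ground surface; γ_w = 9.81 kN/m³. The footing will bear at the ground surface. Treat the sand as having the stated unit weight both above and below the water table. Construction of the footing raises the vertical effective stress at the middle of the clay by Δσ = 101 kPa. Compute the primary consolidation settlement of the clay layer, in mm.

Mid-depth of clay below the ground surface: z = 2 + 6.4/2 = 5.2 m.
Total vertical stress at mid-clay: σ_v = 18.3×2 + 18.7×3.2 = 96.44 kPa.
Pore pressure: u = 9.81×(5.2 − 1.1) = 40.221 kPa.
Initial effective stress: σ'_0 = σ_v − u = 96.44 − 40.221 = 56.219 kPa.
Final effective stress: σ'_f = σ'_0 + Δσ = 56.219 + 101 = 157.22 kPa.
Normally consolidated clay, so the full stress increment lies on the virgin compression line:
S_c = C_c·H/(1+e₀)·log₁₀(σ'_f/σ'_0) = 0.32×6.4/(1+0.71)×log₁₀(157.22/56.219)
    = 1.1977 × 0.44662 = 0.5349 m

S_c ≈ 535 mm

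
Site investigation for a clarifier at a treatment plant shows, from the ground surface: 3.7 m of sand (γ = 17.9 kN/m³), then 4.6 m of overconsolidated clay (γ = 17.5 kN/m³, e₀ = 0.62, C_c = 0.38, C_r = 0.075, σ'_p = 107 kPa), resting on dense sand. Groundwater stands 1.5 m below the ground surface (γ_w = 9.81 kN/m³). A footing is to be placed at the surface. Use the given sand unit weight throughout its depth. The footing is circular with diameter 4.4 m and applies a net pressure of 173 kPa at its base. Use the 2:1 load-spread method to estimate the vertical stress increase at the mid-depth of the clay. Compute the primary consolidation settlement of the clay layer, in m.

Mid-depth of clay below the ground surface: z = 3.7 + 4.6/2 = 6 m.
Total vertical stress at mid-clay: σ_v = 17.9×3.7 + 17.5×2.3 = 106.48 kPa.
Pore pressure: u = 9.81×(6 − 1.5) = 44.145 kPa.
Initial effective stress: σ'_0 = σ_v − u = 106.48 − 44.145 = 62.335 kPa.
Stress increase at mid-clay by the 2:1 spreading method:
Δσ ≈ qD²/(D+z)² = 173×4.4²/(4.4+6)² = 30.966 kPa
Final effective stress: σ'_f = 62.335 + 30.966 = 93.301 kPa.
σ'_f = 93.301 ≤ σ'_p = 107 kPa, so the clay remains overconsolidated and only the recompression index applies:
S_c = C_r·H/(1+e₀)·log₁₀(σ'_f/σ'_0) = 0.075×4.6/1.62×log₁₀(93.301/62.335)
    = 0.21296 × 0.17515 = 0.0373 m

S_c ≈ 0.0373 m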